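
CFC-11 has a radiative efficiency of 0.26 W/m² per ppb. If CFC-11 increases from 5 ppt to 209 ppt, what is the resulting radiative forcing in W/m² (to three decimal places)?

ΔF = 0.053 W/m²

CFC-11: Δ = 209 − 5 = 204 ppt = 0.204 ppb; ΔF = 0.26 × 0.204 = 0.0530 W/m².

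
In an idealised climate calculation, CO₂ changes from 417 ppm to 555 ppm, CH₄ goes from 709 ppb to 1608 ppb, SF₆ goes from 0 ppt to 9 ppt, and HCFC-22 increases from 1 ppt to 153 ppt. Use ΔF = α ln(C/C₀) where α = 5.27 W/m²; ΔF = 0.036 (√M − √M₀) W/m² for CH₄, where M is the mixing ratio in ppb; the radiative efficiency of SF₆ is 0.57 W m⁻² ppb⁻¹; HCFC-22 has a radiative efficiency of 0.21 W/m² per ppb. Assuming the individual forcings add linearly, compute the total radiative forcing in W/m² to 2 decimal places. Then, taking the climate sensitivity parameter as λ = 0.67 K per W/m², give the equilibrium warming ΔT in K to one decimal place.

ΔF = 2.03 W/m²; ΔT = 1.4 K

CO₂: 5.27 × ln(555/417) = 5.27 × ln(1.33094) = 5.27 × 0.28589 = 1.5066 W/m².
CH₄: 0.036 × (√1608 − √709) = 0.036 × (40.0999 − 26.6271) = 0.036 × 13.4728 = 0.4850 W/m².
SF₆: Δ = 9 − 0 = 9 ppt = 0.009 ppb; ΔF = 0.57 × 0.009 = 0.0051 W/m².
HCFC-22: Δ = 153 − 1 = 152 ppt = 0.152 ppb; ΔF = 0.21 × 0.152 = 0.0319 W/m².
Total ΔF = 1.5066 + 0.4850 + 0.0051 + 0.0319 = 2.0286 W/m².
ΔT = λ ΔF = 0.67 × 2.03 = 1.3601 K.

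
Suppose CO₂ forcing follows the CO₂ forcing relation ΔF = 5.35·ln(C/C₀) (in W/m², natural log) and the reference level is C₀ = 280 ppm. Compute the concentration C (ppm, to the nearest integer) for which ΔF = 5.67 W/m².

Set 5.35 ln(C/280) = 5.67, so ln(C/280) = 5.67/5.35 = 1.05981.
Then C/280 = e^1.05981 = 2.88582, giving C = 280 × 2.88582 = 808.03 ppm.

C ≈ 808 ppm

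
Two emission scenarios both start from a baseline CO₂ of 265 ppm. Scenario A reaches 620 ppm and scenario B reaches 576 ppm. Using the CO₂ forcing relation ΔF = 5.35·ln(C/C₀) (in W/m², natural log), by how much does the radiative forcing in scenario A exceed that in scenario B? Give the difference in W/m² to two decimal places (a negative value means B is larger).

ΔF_A − ΔF_B = 0.39 W/m²

ΔF_A = 5.35 ln(620/265) = 5.35 × 0.84999 = 4.5474 W/m².
ΔF_B = 5.35 ln(576/265) = 5.35 × 0.77638 = 4.1536 W/m².
Difference: 4.5474 − 4.1536 = 0.3938 W/m².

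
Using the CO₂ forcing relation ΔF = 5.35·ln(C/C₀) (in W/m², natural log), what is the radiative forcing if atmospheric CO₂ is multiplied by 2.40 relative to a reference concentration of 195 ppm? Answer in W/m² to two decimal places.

ΔF = 5.35 × ln(2.40) = 5.35 × 0.87547 = 4.6838 W/m².

ΔF = 4.68 W/m²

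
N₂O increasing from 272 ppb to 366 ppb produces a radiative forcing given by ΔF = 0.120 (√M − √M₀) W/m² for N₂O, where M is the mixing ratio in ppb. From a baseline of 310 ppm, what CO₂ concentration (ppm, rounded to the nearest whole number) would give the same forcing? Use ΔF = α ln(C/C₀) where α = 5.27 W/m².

C ≈ 329 ppm

N₂O forcing: 0.120 × (√366 − √272) = 0.120 × (19.1311 − 16.4924) = 0.120 × 2.6387 = 0.31664 W/m².
Set 5.27 ln(C/310) = 0.31664: ln(C/310) = 0.31664/5.27 = 0.06008, so C = 310 × e^0.06008 = 310 × 1.06192 = 329.20 ppm.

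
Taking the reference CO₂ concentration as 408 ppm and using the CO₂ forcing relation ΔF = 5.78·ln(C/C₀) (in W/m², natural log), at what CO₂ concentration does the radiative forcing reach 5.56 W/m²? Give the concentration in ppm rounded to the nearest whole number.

Set 5.78 ln(C/408) = 5.56, so ln(C/408) = 5.56/5.78 = 0.96194.
Then C/408 = e^0.96194 = 2.61677, giving C = 408 × 2.61677 = 1067.64 ppm.

C ≈ 1068 ppm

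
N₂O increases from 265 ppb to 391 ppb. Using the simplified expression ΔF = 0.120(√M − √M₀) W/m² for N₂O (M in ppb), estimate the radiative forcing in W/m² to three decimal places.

ΔF = 0.419 W/m²

N₂O: 0.120 × (√391 − √265) = 0.120 × (19.7737 − 16.2788) = 0.120 × 3.4949 = 0.4194 W/m².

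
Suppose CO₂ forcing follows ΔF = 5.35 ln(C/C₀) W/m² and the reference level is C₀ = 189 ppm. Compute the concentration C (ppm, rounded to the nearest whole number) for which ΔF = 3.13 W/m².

C ≈ 339 ppm

Set 5.35 ln(C/189) = 3.13, so ln(C/189) = 3.13/5.35 = 0.58505.
Then C/189 = e^0.58505 = 1.79508, giving C = 189 × 1.79508 = 339.27 ppm.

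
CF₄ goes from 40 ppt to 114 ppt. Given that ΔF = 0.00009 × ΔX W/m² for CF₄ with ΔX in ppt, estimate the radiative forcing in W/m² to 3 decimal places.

CF₄: ΔF = 0.00009 × (114 − 40) = 0.00009 × 74 = 0.0067 W/m².

ΔF = 0.007 W/m²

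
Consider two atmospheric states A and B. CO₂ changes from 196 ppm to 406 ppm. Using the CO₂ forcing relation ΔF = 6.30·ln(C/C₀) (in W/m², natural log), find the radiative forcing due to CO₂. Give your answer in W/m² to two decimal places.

ΔF = 4.59 W/m²

CO₂: 6.30 × ln(406/196) = 6.30 × ln(2.07143) = 6.30 × 0.72824 = 4.5879 W/m².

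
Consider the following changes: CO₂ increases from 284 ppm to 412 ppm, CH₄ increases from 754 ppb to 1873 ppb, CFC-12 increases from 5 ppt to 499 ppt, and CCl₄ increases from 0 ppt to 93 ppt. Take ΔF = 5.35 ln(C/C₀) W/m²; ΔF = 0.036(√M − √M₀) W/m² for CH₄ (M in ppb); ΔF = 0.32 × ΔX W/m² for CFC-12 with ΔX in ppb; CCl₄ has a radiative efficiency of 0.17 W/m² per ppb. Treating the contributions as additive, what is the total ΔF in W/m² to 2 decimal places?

CO₂: 5.35 × ln(412/284) = 5.35 × ln(1.45070) = 5.35 × 0.37205 = 1.9905 W/m².
CH₄: 0.036 × (√1873 − √754) = 0.036 × (43.2782 − 27.4591) = 0.036 × 15.8191 = 0.5695 W/m².
CFC-12: Δ = 499 − 5 = 494 ppt = 0.494 ppb; ΔF = 0.32 × 0.494 = 0.1581 W/m².
CCl₄: Δ = 93 − 0 = 93 ppt = 0.093 ppb; ΔF = 0.17 × 0.093 = 0.0158 W/m².
Total ΔF = 1.9905 + 0.5695 + 0.1581 + 0.0158 = 2.7339 W/m².

ΔF = 2.73 W/m²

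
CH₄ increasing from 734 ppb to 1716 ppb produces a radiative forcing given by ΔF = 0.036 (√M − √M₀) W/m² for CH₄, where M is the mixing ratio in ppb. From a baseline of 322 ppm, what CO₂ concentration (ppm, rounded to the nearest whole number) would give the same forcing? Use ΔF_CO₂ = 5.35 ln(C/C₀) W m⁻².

CH₄ forcing: 0.036 × (√1716 − √734) = 0.036 × (41.4246 − 27.0924) = 0.036 × 14.3322 = 0.51596 W/m².
Set 5.35 ln(C/322) = 0.51596: ln(C/322) = 0.51596/5.35 = 0.09644, so C = 322 × e^0.09644 = 322 × 1.10124 = 354.60 ppm.

C ≈ 355 ppm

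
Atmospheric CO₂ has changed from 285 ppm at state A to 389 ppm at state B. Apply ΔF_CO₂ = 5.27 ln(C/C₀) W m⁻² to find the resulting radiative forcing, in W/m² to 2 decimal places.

CO₂: 5.27 × ln(389/285) = 5.27 × ln(1.36491) = 5.27 × 0.31109 = 1.6394 W/m².

ΔF = 1.64 W/m²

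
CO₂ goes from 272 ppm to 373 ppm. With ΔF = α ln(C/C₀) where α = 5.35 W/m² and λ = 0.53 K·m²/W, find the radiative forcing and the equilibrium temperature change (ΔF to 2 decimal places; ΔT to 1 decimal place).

CO₂: 5.35 × ln(373/272) = 5.35 × ln(1.37132) = 5.35 × 0.31577 = 1.6894 W/m².
ΔT = λ ΔF = 0.53 × 1.69 = 0.8957 K.

ΔF = 1.69 W/m²; ΔT = 0.9 K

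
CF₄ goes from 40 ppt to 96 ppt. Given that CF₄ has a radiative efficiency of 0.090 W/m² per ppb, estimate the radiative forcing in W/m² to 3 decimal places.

CF₄: Δ = 96 − 40 = 56 ppt = 0.056 ppb; ΔF = 0.090 × 0.056 = 0.0050 W/m².

ΔF = 0.005 W/m²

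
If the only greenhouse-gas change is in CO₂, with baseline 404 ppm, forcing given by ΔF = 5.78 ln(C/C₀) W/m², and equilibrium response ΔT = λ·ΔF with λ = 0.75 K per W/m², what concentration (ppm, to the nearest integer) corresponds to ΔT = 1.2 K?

Required forcing: ΔF = ΔT/λ = 1.2/0.75 = 1.6000 W/m².
Then ln(C/404) = ΔF/5.78 = 1.6000/5.78 = 0.27682.
So C = 404 × e^0.27682 = 404 × 1.31893 = 532.85 ppm.

C ≈ 533 ppm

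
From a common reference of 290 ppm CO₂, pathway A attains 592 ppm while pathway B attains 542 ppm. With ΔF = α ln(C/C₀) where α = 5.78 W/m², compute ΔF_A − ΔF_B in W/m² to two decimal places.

ΔF_A − ΔF_B = 0.51 W/m²

ΔF_A = 5.78 ln(592/290) = 5.78 × 0.71363 = 4.1248 W/m².
ΔF_B = 5.78 ln(542/290) = 5.78 × 0.62539 = 3.6148 W/m².
Difference: 4.1248 − 3.6148 = 0.5100 W/m².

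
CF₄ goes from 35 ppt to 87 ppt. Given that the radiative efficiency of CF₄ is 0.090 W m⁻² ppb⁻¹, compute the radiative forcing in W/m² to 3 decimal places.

ΔF = 0.005 W/m²

CF₄: Δ = 87 − 35 = 52 ppt = 0.052 ppb; ΔF = 0.090 × 0.052 = 0.0047 W/m².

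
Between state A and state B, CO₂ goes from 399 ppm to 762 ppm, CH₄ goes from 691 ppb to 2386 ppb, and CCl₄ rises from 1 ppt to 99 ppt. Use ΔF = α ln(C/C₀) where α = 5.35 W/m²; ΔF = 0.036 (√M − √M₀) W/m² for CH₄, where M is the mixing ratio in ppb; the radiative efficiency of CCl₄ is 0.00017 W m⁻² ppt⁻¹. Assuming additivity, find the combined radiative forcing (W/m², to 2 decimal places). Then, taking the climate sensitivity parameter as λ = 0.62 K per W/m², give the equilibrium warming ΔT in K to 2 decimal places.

ΔF = 4.29 W/m²; ΔT = 2.66 K

CO₂: 5.35 × ln(762/399) = 5.35 × ln(1.90977) = 5.35 × 0.64698 = 3.4613 W/m².
CH₄: 0.036 × (√2386 − √691) = 0.036 × (48.8467 − 26.2869) = 0.036 × 22.5598 = 0.8122 W/m².
CCl₄: ΔF = 0.00017 × (99 − 1) = 0.00017 × 98 = 0.0167 W/m².
Total ΔF = 3.4613 + 0.8122 + 0.0167 = 4.2902 W/m².
ΔT = λ ΔF = 0.62 × 4.29 = 2.6598 K.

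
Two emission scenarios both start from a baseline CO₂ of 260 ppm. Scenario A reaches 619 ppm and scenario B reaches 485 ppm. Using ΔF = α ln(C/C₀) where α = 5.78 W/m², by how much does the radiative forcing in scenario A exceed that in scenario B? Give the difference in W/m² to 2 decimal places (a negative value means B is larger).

ΔF_A − ΔF_B = 1.41 W/m²

ΔF_A = 5.78 ln(619/260) = 5.78 × 0.86742 = 5.0137 W/m².
ΔF_B = 5.78 ln(485/260) = 5.78 × 0.62347 = 3.6037 W/m².
Difference: 5.0137 − 3.6037 = 1.4100 W/m².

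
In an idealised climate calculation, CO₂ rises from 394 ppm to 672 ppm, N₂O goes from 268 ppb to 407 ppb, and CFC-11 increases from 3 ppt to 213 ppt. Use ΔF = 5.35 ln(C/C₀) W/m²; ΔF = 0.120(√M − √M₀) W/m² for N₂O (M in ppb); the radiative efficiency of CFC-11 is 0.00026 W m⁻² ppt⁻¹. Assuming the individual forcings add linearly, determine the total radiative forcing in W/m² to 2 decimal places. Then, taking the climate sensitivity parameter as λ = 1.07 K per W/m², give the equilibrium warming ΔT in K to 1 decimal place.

CO₂: 5.35 × ln(672/394) = 5.35 × ln(1.70558) = 5.35 × 0.53391 = 2.8564 W/m².
N₂O: 0.120 × (√407 − √268) = 0.120 × (20.1742 − 16.3707) = 0.120 × 3.8035 = 0.4564 W/m².
CFC-11: ΔF = 0.00026 × (213 − 3) = 0.00026 × 210 = 0.0546 W/m².
Total ΔF = 2.8564 + 0.4564 + 0.0546 = 3.3674 W/m².
ΔT = λ ΔF = 1.07 × 3.37 = 3.6059 K.

ΔF = 3.37 W/m²; ΔT = 3.6 K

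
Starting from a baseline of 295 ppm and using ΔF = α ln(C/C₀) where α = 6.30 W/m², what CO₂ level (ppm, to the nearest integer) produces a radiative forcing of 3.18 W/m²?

C ≈ 489 ppm

Set 6.30 ln(C/295) = 3.18, so ln(C/295) = 3.18/6.30 = 0.50476.
Then C/295 = e^0.50476 = 1.65659, giving C = 295 × 1.65659 = 488.69 ppm.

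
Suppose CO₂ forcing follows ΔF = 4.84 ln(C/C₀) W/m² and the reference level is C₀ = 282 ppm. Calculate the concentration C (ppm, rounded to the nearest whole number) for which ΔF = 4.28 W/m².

Set 4.84 ln(C/282) = 4.28, so ln(C/282) = 4.28/4.84 = 0.88430.
Then C/282 = e^0.88430 = 2.42129, giving C = 282 × 2.42129 = 682.80 ppm.

C ≈ 683 ppm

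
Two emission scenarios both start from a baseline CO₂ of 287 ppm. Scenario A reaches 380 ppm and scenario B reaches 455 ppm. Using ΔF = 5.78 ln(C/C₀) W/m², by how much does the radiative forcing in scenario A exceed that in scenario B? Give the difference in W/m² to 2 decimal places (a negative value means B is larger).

ΔF_A = 5.78 ln(380/287) = 5.78 × 0.28069 = 1.6224 W/m².
ΔF_B = 5.78 ln(455/287) = 5.78 × 0.46082 = 2.6635 W/m².
Difference: 1.6224 − 2.6635 = -1.0411 W/m².

ΔF_A − ΔF_B = -1.04 W/m²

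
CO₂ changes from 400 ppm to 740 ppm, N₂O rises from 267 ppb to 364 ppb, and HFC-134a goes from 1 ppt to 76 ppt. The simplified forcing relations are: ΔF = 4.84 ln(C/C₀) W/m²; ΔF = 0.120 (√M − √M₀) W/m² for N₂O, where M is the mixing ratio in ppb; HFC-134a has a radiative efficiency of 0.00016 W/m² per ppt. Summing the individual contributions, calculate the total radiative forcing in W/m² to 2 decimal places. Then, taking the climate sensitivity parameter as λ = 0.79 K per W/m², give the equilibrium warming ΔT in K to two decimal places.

ΔF = 3.32 W/m²; ΔT = 2.62 K

CO₂: 4.84 × ln(740/400) = 4.84 × ln(1.85000) = 4.84 × 0.61519 = 2.9775 W/m².
N₂O: 0.120 × (√364 − √267) = 0.120 × (19.0788 − 16.3401) = 0.120 × 2.7387 = 0.3286 W/m².
HFC-134a: ΔF = 0.00016 × (76 − 1) = 0.00016 × 75 = 0.0120 W/m².
Total ΔF = 2.9775 + 0.3286 + 0.0120 = 3.3181 W/m².
ΔT = λ ΔF = 0.79 × 3.32 = 2.6228 K.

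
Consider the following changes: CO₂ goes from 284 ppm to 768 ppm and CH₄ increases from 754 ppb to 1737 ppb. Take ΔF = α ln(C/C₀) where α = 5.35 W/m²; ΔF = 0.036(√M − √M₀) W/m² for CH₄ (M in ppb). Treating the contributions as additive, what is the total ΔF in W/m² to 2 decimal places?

CO₂: 5.35 × ln(768/284) = 5.35 × ln(2.70423) = 5.35 × 0.99482 = 5.3223 W/m².
CH₄: 0.036 × (√1737 − √754) = 0.036 × (41.6773 − 27.4591) = 0.036 × 14.2182 = 0.5119 W/m².
Total ΔF = 5.3223 + 0.5119 = 5.8342 W/m².

ΔF = 5.83 W/m²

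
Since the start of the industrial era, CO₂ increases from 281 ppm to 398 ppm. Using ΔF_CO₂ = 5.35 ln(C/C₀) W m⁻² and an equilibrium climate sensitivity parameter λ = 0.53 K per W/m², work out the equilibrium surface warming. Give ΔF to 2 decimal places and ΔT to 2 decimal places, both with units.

ΔF = 1.86 W/m²; ΔT = 0.99 K

CO₂: 5.35 × ln(398/281) = 5.35 × ln(1.41637) = 5.35 × 0.34810 = 1.8623 W/m².
ΔT = λ ΔF = 0.53 × 1.86 = 0.9858 K.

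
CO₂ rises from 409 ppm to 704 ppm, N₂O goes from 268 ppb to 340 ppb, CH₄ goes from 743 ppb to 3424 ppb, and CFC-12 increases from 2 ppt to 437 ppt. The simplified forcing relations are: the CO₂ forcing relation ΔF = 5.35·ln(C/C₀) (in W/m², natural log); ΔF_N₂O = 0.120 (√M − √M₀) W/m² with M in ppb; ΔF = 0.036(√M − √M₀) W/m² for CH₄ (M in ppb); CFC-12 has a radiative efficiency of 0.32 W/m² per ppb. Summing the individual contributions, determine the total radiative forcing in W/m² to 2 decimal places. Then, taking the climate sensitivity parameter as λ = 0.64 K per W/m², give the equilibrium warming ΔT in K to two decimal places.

ΔF = 4.42 W/m²; ΔT = 2.83 K

CO₂: 5.35 × ln(704/409) = 5.35 × ln(1.72127) = 5.35 × 0.54306 = 2.9054 W/m².
N₂O: 0.120 × (√340 − √268) = 0.120 × (18.4391 − 16.3707) = 0.120 × 2.0684 = 0.2482 W/m².
CH₄: 0.036 × (√3424 − √743) = 0.036 × (58.5150 − 27.2580) = 0.036 × 31.2570 = 1.1253 W/m².
CFC-12: Δ = 437 − 2 = 435 ppt = 0.435 ppb; ΔF = 0.32 × 0.435 = 0.1392 W/m².
Total ΔF = 2.9054 + 0.2482 + 1.1253 + 0.1392 = 4.4181 W/m².
ΔT = λ ΔF = 0.64 × 4.42 = 2.8288 K.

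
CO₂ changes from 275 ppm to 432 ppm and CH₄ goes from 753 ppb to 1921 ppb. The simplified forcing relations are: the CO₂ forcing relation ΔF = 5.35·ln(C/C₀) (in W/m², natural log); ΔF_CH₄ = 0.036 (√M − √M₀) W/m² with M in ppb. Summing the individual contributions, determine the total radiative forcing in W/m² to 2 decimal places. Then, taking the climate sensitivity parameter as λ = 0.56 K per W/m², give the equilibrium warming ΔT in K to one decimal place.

ΔF = 3.01 W/m²; ΔT = 1.7 K

CO₂: 5.35 × ln(432/275) = 5.35 × ln(1.57091) = 5.35 × 0.45166 = 2.4164 W/m².
CH₄: 0.036 × (√1921 − √753) = 0.036 × (43.8292 − 27.4408) = 0.036 × 16.3884 = 0.5900 W/m².
Total ΔF = 2.4164 + 0.5900 = 3.0064 W/m².
ΔT = λ ΔF = 0.56 × 3.01 = 1.6856 K.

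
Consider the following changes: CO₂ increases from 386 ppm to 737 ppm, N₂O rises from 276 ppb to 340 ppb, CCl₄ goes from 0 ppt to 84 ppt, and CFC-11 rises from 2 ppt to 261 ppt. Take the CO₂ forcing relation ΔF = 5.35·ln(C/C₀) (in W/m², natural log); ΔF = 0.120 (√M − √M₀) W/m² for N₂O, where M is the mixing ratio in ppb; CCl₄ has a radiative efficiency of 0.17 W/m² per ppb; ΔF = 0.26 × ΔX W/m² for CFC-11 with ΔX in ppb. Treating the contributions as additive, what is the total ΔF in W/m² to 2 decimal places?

ΔF = 3.76 W/m²

CO₂: 5.35 × ln(737/386) = 5.35 × ln(1.90933) = 5.35 × 0.64675 = 3.4601 W/m².
N₂O: 0.120 × (√340 − √276) = 0.120 × (18.4391 − 16.6132) = 0.120 × 1.8259 = 0.2191 W/m².
CCl₄: Δ = 84 − 0 = 84 ppt = 0.084 ppb; ΔF = 0.17 × 0.084 = 0.0143 W/m².
CFC-11: Δ = 261 − 2 = 259 ppt = 0.259 ppb; ΔF = 0.26 × 0.259 = 0.0673 W/m².
Total ΔF = 3.4601 + 0.2191 + 0.0143 + 0.0673 = 3.7608 W/m².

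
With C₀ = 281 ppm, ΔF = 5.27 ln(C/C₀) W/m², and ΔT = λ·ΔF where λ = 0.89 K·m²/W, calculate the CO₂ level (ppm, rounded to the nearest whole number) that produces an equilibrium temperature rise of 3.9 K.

Required forcing: ΔF = ΔT/λ = 3.9/0.89 = 4.3820 W/m².
Then ln(C/281) = ΔF/5.27 = 4.3820/5.27 = 0.83150.
So C = 281 × e^0.83150 = 281 × 2.29676 = 645.39 ppm.

C ≈ 645 ppm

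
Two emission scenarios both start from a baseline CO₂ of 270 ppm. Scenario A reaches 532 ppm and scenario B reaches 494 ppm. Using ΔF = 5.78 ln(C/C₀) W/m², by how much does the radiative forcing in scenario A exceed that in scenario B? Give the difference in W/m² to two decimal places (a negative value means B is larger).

ΔF_A = 5.78 ln(532/270) = 5.78 × 0.67822 = 3.9201 W/m².
ΔF_B = 5.78 ln(494/270) = 5.78 × 0.60411 = 3.4918 W/m².
Difference: 3.9201 − 3.4918 = 0.4283 W/m².

ΔF_A − ΔF_B = 0.43 W/m²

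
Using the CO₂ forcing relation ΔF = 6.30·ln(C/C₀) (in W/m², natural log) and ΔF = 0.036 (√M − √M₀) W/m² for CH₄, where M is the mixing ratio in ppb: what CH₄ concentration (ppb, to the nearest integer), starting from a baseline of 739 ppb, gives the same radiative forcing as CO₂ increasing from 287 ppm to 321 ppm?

CO₂ forcing: 6.30 × ln(321/287) = 6.30 × 0.111959 = 0.70534 W/m².
Set 0.036(√M − √739) = 0.70534: √M = 0.70534/0.036 + √739 = 19.5928 + 27.1846 = 46.7774.
M = (46.7774)² = 2188.13 ppb.

M ≈ 2188 ppb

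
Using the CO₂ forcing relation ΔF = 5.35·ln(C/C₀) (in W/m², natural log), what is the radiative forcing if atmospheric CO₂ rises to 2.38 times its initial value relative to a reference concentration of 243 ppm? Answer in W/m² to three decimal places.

ΔF = 4.639 W/m²

Because the forcing depends only on the ratio C/C₀, the initial concentration does not enter.
ΔF = 5.35 × ln(2.38) = 5.35 × 0.86710 = 4.6390 W/m².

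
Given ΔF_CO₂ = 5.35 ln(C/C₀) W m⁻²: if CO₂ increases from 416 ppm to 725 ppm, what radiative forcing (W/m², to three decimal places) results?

CO₂: 5.35 × ln(725/416) = 5.35 × ln(1.74279) = 5.35 × 0.55549 = 2.9719 W/m².

ΔF = 2.972 W/m²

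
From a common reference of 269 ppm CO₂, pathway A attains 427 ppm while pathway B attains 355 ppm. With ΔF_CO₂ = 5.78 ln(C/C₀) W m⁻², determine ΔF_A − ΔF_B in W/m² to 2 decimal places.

ΔF_A = 5.78 ln(427/269) = 5.78 × 0.46207 = 2.6708 W/m².
ΔF_B = 5.78 ln(355/269) = 5.78 × 0.27741 = 1.6034 W/m².
Difference: 2.6708 − 1.6034 = 1.0674 W/m².
(Equivalently, ΔF_A − ΔF_B = 5.78 ln(427/355) = 5.78 × 0.18467 = 1.0674 W/m².)

ΔF_A − ΔF_B = 1.07 W/m²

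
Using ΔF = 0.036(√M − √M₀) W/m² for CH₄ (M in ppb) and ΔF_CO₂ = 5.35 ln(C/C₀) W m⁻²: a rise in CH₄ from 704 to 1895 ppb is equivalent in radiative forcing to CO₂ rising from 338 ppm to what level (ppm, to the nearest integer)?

C ≈ 379 ppm

CH₄ forcing: 0.036 × (√1895 − √704) = 0.036 × (43.5316 − 26.5330) = 0.036 × 16.9986 = 0.61195 W/m².
Set 5.35 ln(C/338) = 0.61195: ln(C/338) = 0.61195/5.35 = 0.11438, so C = 338 × e^0.11438 = 338 × 1.12118 = 378.96 ppm.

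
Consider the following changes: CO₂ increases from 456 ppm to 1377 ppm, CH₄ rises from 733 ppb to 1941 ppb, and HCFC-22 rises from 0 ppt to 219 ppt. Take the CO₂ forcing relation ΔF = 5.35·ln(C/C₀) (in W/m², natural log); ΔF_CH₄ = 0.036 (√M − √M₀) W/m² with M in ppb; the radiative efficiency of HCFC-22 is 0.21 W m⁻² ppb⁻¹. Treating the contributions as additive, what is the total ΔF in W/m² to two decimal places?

CO₂: 5.35 × ln(1377/456) = 5.35 × ln(3.01974) = 5.35 × 1.10517 = 5.9127 W/m².
CH₄: 0.036 × (√1941 − √733) = 0.036 × (44.0568 − 27.0740) = 0.036 × 16.9828 = 0.6114 W/m².
HCFC-22: Δ = 219 − 0 = 219 ppt = 0.219 ppb; ΔF = 0.21 × 0.219 = 0.0460 W/m².
Total ΔF = 5.9127 + 0.6114 + 0.0460 = 6.5701 W/m².

ΔF = 6.57 W/m²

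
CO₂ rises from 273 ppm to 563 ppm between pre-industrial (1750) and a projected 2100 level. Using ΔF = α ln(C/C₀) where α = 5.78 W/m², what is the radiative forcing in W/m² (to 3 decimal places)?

CO₂: 5.78 × ln(563/273) = 5.78 × ln(2.06227) = 5.78 × 0.72381 = 4.1836 W/m².

ΔF = 4.184 W/m²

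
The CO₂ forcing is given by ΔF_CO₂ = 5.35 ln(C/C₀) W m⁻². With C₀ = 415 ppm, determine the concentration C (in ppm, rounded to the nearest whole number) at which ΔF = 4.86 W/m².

Set 5.35 ln(C/415) = 4.86, so ln(C/415) = 4.86/5.35 = 0.90841.
Then C/415 = e^0.90841 = 2.48038, giving C = 415 × 2.48038 = 1029.36 ppm.

C ≈ 1029 ppm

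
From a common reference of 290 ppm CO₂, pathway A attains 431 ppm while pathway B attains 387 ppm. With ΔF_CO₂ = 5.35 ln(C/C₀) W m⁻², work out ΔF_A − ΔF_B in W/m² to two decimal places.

ΔF_A = 5.35 ln(431/290) = 5.35 × 0.39623 = 2.1198 W/m².
ΔF_B = 5.35 ln(387/290) = 5.35 × 0.28854 = 1.5437 W/m².
Difference: 2.1198 − 1.5437 = 0.5761 W/m².

ΔF_A − ΔF_B = 0.58 W/m²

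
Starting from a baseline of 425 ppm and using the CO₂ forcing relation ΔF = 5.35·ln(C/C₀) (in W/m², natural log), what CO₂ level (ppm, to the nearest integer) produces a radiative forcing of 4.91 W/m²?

Set 5.35 ln(C/425) = 4.91, so ln(C/425) = 4.91/5.35 = 0.91776.
Then C/425 = e^0.91776 = 2.50368, giving C = 425 × 2.50368 = 1064.06 ppm.

C ≈ 1064 ppm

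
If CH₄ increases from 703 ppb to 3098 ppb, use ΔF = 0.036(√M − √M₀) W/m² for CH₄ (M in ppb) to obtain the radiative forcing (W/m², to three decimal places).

CH₄: 0.036 × (√3098 − √703) = 0.036 × (55.6597 − 26.5141) = 0.036 × 29.1456 = 1.0492 W/m².

ΔF = 1.049 W/m²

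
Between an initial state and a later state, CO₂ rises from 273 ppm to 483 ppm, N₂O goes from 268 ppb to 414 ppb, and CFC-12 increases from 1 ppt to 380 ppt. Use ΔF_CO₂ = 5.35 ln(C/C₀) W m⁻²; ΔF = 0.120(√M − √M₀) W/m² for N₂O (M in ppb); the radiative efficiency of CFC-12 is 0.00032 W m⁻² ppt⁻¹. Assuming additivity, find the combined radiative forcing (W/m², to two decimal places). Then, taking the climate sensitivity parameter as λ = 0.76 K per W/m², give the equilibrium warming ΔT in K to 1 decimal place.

CO₂: 5.35 × ln(483/273) = 5.35 × ln(1.76923) = 5.35 × 0.57054 = 3.0524 W/m².
N₂O: 0.120 × (√414 − √268) = 0.120 × (20.3470 − 16.3707) = 0.120 × 3.9763 = 0.4772 W/m².
CFC-12: ΔF = 0.00032 × (380 − 1) = 0.00032 × 379 = 0.1213 W/m².
Total ΔF = 3.0524 + 0.4772 + 0.1213 = 3.6509 W/m².
ΔT = λ ΔF = 0.76 × 3.65 = 2.7740 K.

ΔF = 3.65 W/m²; ΔT = 2.8 K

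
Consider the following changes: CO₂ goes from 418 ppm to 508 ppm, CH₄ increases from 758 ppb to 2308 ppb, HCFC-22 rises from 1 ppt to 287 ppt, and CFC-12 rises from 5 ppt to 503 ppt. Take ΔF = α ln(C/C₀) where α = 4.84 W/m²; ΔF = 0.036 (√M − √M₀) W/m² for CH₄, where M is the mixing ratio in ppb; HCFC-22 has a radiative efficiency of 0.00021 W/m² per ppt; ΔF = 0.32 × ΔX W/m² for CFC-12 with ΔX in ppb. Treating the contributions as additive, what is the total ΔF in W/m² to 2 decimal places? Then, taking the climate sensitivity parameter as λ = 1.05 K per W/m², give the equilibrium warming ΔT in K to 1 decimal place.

ΔF = 1.90 W/m²; ΔT = 2.0 K

CO₂: 4.84 × ln(508/418) = 4.84 × ln(1.21531) = 4.84 × 0.19500 = 0.9438 W/m².
CH₄: 0.036 × (√2308 − √758) = 0.036 × (48.0416 − 27.5318) = 0.036 × 20.5098 = 0.7384 W/m².
HCFC-22: ΔF = 0.00021 × (287 − 1) = 0.00021 × 286 = 0.0601 W/m².
CFC-12: Δ = 503 − 5 = 498 ppt = 0.498 ppb; ΔF = 0.32 × 0.498 = 0.1594 W/m².
Total ΔF = 0.9438 + 0.7384 + 0.0601 + 0.1594 = 1.9017 W/m².
ΔT = λ ΔF = 1.05 × 1.90 = 1.9950 K.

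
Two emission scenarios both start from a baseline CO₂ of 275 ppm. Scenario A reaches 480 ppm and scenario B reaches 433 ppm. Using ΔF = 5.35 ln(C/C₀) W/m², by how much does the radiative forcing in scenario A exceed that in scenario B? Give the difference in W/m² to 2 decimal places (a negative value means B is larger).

ΔF_A = 5.35 ln(480/275) = 5.35 × 0.55702 = 2.9801 W/m².
ΔF_B = 5.35 ln(433/275) = 5.35 × 0.45397 = 2.4287 W/m².
Difference: 2.9801 − 2.4287 = 0.5514 W/m².

ΔF_A − ΔF_B = 0.55 W/m²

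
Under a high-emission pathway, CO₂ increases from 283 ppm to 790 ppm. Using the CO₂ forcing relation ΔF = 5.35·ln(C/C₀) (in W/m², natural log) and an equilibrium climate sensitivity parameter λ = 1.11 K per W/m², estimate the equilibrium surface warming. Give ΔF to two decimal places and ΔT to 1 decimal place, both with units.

ΔF = 5.49 W/m²; ΔT = 6.1 K

CO₂: 5.35 × ln(790/283) = 5.35 × ln(2.79152) = 5.35 × 1.02659 = 5.4923 W/m².
ΔT = λ ΔF = 1.11 × 5.49 = 6.0939 K.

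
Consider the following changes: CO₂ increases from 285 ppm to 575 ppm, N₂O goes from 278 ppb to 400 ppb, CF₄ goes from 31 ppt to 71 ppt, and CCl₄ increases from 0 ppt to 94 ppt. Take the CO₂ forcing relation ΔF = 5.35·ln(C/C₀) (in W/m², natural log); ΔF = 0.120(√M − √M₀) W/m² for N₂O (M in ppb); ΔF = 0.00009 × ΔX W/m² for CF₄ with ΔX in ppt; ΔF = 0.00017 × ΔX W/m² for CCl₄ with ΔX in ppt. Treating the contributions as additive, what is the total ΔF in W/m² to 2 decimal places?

ΔF = 4.17 W/m²

CO₂: 5.35 × ln(575/285) = 5.35 × ln(2.01754) = 5.35 × 0.70188 = 3.7551 W/m².
N₂O: 0.120 × (√400 − √278) = 0.120 × (20.0000 − 16.6733) = 0.120 × 3.3267 = 0.3992 W/m².
CF₄: ΔF = 0.00009 × (71 − 31) = 0.00009 × 40 = 0.0036 W/m².
CCl₄: ΔF = 0.00017 × (94 − 0) = 0.00017 × 94 = 0.0160 W/m².
Total ΔF = 3.7551 + 0.3992 + 0.0036 + 0.0160 = 4.1739 W/m².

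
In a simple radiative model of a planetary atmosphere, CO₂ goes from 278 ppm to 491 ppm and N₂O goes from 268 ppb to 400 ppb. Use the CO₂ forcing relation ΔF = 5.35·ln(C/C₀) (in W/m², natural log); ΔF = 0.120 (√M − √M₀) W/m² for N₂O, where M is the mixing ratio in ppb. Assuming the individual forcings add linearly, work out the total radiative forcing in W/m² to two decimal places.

CO₂: 5.35 × ln(491/278) = 5.35 × ln(1.76619) = 5.35 × 0.56882 = 3.0432 W/m².
N₂O: 0.120 × (√400 − √268) = 0.120 × (20.0000 − 16.3707) = 0.120 × 3.6293 = 0.4355 W/m².
Total ΔF = 3.0432 + 0.4355 = 3.4787 W/m².

ΔF = 3.48 W/m²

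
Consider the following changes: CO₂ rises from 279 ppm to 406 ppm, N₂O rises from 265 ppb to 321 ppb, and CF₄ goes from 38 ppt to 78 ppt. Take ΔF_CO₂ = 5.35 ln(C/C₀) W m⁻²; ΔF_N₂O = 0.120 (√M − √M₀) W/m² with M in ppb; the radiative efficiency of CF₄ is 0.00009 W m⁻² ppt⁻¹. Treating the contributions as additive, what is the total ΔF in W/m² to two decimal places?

CO₂: 5.35 × ln(406/279) = 5.35 × ln(1.45520) = 5.35 × 0.37514 = 2.0070 W/m².
N₂O: 0.120 × (√321 − √265) = 0.120 × (17.9165 − 16.2788) = 0.120 × 1.6377 = 0.1965 W/m².
CF₄: ΔF = 0.00009 × (78 − 38) = 0.00009 × 40 = 0.0036 W/m².
Total ΔF = 2.0070 + 0.1965 + 0.0036 = 2.2071 W/m².

ΔF = 2.21 W/m²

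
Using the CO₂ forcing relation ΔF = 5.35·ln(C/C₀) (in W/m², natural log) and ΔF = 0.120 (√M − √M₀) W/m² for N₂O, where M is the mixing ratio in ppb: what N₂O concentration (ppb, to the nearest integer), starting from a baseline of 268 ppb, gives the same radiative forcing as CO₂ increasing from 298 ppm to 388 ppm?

CO₂ forcing: 5.35 × ln(388/298) = 5.35 × 0.263912 = 1.41193 W/m².
Set 0.120(√M − √268) = 1.41193: √M = 1.41193/0.120 + √268 = 11.7661 + 16.3707 = 28.1368.
M = (28.1368)² = 791.68 ppb.

M ≈ 792 ppb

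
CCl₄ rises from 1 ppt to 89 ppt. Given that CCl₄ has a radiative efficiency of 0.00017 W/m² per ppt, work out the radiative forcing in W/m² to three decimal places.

CCl₄: ΔF = 0.00017 × (89 − 1) = 0.00017 × 88 = 0.0150 W/m².

ΔF = 0.015 W/m²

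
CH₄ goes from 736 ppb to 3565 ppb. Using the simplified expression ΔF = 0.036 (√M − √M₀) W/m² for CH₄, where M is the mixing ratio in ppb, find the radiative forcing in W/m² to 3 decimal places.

ΔF = 1.173 W/m²

CH₄: 0.036 × (√3565 − √736) = 0.036 × (59.7076 − 27.1293) = 0.036 × 32.5783 = 1.1728 W/m².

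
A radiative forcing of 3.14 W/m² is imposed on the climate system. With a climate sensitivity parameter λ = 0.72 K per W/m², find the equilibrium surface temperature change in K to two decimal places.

ΔT = 2.26 K

ΔT = λ ΔF = 0.72 × 3.14 = 2.2608 K.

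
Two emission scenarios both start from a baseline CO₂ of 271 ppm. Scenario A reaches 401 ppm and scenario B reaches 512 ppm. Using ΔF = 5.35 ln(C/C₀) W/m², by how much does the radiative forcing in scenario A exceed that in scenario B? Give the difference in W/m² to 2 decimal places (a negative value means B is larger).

ΔF_A = 5.35 ln(401/271) = 5.35 × 0.39184 = 2.0963 W/m².
ΔF_B = 5.35 ln(512/271) = 5.35 × 0.63621 = 3.4037 W/m².
Difference: 2.0963 − 3.4037 = -1.3074 W/m².

ΔF_A − ΔF_B = -1.31 W/m²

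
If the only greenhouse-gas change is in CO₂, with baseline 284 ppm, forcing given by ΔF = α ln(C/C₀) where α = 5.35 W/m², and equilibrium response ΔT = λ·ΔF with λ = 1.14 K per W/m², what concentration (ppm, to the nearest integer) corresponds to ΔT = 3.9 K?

Required forcing: ΔF = ΔT/λ = 3.9/1.14 = 3.4211 W/m².
Then ln(C/284) = ΔF/5.35 = 3.4211/5.35 = 0.63946.
So C = 284 × e^0.63946 = 284 × 1.89546 = 538.31 ppm.

C ≈ 538 ppm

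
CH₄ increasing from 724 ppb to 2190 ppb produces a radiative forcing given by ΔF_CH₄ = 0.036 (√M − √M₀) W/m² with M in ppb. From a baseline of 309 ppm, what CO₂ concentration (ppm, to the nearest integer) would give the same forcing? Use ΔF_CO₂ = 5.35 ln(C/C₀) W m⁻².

CH₄ forcing: 0.036 × (√2190 − √724) = 0.036 × (46.7974 − 26.9072) = 0.036 × 19.8902 = 0.71605 W/m².
Set 5.35 ln(C/309) = 0.71605: ln(C/309) = 0.71605/5.35 = 0.13384, so C = 309 × e^0.13384 = 309 × 1.14321 = 353.25 ppm.

C ≈ 353 ppm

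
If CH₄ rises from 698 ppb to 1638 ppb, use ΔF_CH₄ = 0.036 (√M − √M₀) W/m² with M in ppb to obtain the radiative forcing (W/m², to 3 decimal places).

CH₄: 0.036 × (√1638 − √698) = 0.036 × (40.4722 − 26.4197) = 0.036 × 14.0525 = 0.5059 W/m².

ΔF = 0.506 W/m²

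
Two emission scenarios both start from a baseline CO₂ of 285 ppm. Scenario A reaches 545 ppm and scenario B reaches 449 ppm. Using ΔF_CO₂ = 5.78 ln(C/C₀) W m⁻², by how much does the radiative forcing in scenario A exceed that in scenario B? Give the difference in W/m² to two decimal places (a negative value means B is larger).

ΔF_A − ΔF_B = 1.12 W/m²

ΔF_A = 5.78 ln(545/285) = 5.78 × 0.64830 = 3.7472 W/m².
ΔF_B = 5.78 ln(449/285) = 5.78 × 0.45453 = 2.6272 W/m².
Difference: 3.7472 − 2.6272 = 1.1200 W/m².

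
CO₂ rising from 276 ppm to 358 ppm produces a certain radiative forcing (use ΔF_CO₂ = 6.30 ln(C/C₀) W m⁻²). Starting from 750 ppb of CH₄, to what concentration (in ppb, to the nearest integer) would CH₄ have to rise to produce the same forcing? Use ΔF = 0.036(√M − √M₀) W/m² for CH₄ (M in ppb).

CO₂ forcing: 6.30 × ln(358/276) = 6.30 × 0.260132 = 1.63883 W/m².
Set 0.036(√M − √750) = 1.63883: √M = 1.63883/0.036 + √750 = 45.5231 + 27.3861 = 72.9092.
M = (72.9092)² = 5315.75 ppb.

M ≈ 5316 ppb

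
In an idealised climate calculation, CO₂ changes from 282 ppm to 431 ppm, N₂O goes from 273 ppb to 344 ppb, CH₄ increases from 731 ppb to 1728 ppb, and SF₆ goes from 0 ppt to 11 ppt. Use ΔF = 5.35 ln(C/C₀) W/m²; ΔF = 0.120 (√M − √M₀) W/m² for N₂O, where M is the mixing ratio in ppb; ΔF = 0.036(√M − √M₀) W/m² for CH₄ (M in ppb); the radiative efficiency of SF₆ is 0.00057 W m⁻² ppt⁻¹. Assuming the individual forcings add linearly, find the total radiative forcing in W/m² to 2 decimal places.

CO₂: 5.35 × ln(431/282) = 5.35 × ln(1.52837) = 5.35 × 0.42420 = 2.2695 W/m².
N₂O: 0.120 × (√344 − √273) = 0.120 × (18.5472 − 16.5227) = 0.120 × 2.0245 = 0.2429 W/m².
CH₄: 0.036 × (√1728 − √731) = 0.036 × (41.5692 − 27.0370) = 0.036 × 14.5322 = 0.5232 W/m².
SF₆: ΔF = 0.00057 × (11 − 0) = 0.00057 × 11 = 0.0063 W/m².
Total ΔF = 2.2695 + 0.2429 + 0.5232 + 0.0063 = 3.0419 W/m².

ΔF = 3.04 W/m²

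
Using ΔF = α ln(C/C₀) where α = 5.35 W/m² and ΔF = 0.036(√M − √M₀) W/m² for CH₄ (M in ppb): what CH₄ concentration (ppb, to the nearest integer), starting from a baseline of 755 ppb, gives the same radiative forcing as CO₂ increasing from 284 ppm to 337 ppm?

CO₂ forcing: 5.35 × ln(337/284) = 5.35 × 0.171109 = 0.91543 W/m².
Set 0.036(√M − √755) = 0.91543: √M = 0.91543/0.036 + √755 = 25.4286 + 27.4773 = 52.9059.
M = (52.9059)² = 2799.03 ppb.

M ≈ 2799 ppb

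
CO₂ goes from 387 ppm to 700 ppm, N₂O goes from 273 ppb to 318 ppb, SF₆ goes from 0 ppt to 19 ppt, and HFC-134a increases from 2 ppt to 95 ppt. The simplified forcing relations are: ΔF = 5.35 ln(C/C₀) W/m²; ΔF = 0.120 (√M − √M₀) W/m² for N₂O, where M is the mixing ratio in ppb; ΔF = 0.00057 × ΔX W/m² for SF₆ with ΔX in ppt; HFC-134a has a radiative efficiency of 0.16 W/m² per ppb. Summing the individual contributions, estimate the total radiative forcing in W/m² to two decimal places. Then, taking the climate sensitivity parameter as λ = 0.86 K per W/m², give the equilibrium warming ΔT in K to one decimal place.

CO₂: 5.35 × ln(700/387) = 5.35 × ln(1.80879) = 5.35 × 0.59266 = 3.1707 W/m².
N₂O: 0.120 × (√318 − √273) = 0.120 × (17.8326 − 16.5227) = 0.120 × 1.3099 = 0.1572 W/m².
SF₆: ΔF = 0.00057 × (19 − 0) = 0.00057 × 19 = 0.0108 W/m².
HFC-134a: Δ = 95 − 2 = 93 ppt = 0.093 ppb; ΔF = 0.16 × 0.093 = 0.0149 W/m².
Total ΔF = 3.1707 + 0.1572 + 0.0108 + 0.0149 = 3.3536 W/m².
ΔT = λ ΔF = 0.86 × 3.35 = 2.8810 K.

ΔF = 3.35 W/m²; ΔT = 2.9 K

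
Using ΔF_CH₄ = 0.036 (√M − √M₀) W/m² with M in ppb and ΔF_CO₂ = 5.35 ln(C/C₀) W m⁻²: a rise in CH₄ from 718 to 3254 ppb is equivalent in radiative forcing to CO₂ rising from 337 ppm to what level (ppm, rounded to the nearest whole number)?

CH₄ forcing: 0.036 × (√3254 − √718) = 0.036 × (57.0438 − 26.7955) = 0.036 × 30.2483 = 1.08894 W/m².
Set 5.35 ln(C/337) = 1.08894: ln(C/337) = 1.08894/5.35 = 0.20354, so C = 337 × e^0.20354 = 337 × 1.22573 = 413.07 ppm.

C ≈ 413 ppm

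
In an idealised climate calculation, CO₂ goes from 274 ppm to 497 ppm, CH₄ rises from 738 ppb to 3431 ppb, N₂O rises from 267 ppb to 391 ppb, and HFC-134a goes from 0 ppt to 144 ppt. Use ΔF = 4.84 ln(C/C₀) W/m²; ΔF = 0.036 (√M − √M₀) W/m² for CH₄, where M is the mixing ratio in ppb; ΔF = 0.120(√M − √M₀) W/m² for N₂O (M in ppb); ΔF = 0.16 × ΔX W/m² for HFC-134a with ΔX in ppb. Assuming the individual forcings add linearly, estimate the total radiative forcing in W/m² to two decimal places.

ΔF = 4.45 W/m²

CO₂: 4.84 × ln(497/274) = 4.84 × ln(1.81387) = 4.84 × 0.59546 = 2.8820 W/m².
CH₄: 0.036 × (√3431 − √738) = 0.036 × (58.5747 − 27.1662) = 0.036 × 31.4085 = 1.1307 W/m².
N₂O: 0.120 × (√391 − √267) = 0.120 × (19.7737 − 16.3401) = 0.120 × 3.4336 = 0.4120 W/m².
HFC-134a: Δ = 144 − 0 = 144 ppt = 0.144 ppb; ΔF = 0.16 × 0.144 = 0.0230 W/m².
Total ΔF = 2.8820 + 1.1307 + 0.4120 + 0.0230 = 4.4477 W/m².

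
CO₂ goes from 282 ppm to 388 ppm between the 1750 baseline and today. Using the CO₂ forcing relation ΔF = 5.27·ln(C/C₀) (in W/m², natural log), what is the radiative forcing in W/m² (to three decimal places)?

CO₂ absorption bands are partially saturated, so forcing scales with the logarithm of the concentration ratio.
CO₂: 5.27 × ln(388/282) = 5.27 × ln(1.37589) = 5.27 × 0.31910 = 1.6817 W/m².

ΔF = 1.682 W/m²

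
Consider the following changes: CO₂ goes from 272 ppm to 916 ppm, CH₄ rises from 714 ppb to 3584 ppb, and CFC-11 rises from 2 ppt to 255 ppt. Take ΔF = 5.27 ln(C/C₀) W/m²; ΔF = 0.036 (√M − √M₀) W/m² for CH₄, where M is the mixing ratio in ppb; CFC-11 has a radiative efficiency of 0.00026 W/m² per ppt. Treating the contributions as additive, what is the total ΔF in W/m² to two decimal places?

CO₂: 5.27 × ln(916/272) = 5.27 × ln(3.36765) = 5.27 × 1.21422 = 6.3989 W/m².
CH₄: 0.036 × (√3584 − √714) = 0.036 × (59.8665 − 26.7208) = 0.036 × 33.1457 = 1.1932 W/m².
CFC-11: ΔF = 0.00026 × (255 − 2) = 0.00026 × 253 = 0.0658 W/m².
Total ΔF = 6.3989 + 1.1932 + 0.0658 = 7.6579 W/m².

ΔF = 7.66 W/m²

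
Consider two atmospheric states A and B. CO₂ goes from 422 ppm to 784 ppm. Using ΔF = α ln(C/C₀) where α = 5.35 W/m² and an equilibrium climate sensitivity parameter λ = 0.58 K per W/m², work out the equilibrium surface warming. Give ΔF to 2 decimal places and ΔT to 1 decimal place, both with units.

ΔF = 3.31 W/m²; ΔT = 1.9 K

CO₂: 5.35 × ln(784/422) = 5.35 × ln(1.85782) = 5.35 × 0.61940 = 3.3138 W/m².
ΔT = λ ΔF = 0.58 × 3.31 = 1.9198 K.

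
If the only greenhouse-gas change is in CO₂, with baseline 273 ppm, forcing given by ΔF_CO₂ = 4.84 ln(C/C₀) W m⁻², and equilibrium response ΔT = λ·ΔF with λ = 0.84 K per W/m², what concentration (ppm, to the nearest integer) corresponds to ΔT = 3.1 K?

Required forcing: ΔF = ΔT/λ = 3.1/0.84 = 3.6905 W/m².
Then ln(C/273) = ΔF/4.84 = 3.6905/4.84 = 0.76250.
So C = 273 × e^0.76250 = 273 × 2.14363 = 585.21 ppm.

C ≈ 585 ppm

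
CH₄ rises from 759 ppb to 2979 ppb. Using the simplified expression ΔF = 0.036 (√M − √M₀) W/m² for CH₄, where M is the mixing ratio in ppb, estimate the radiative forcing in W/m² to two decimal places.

ΔF = 0.97 W/m²

CH₄: 0.036 × (√2979 − √759) = 0.036 × (54.5802 − 27.5500) = 0.036 × 27.0302 = 0.9731 W/m².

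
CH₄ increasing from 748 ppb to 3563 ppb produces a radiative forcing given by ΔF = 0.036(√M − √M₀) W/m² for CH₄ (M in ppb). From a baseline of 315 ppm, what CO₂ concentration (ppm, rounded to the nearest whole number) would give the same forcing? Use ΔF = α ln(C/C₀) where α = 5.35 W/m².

C ≈ 392 ppm

CH₄ forcing: 0.036 × (√3563 − √748) = 0.036 × (59.6909 − 27.3496) = 0.036 × 32.3413 = 1.16429 W/m².
Set 5.35 ln(C/315) = 1.16429: ln(C/315) = 1.16429/5.35 = 0.21762, so C = 315 × e^0.21762 = 315 × 1.24311 = 391.58 ppm.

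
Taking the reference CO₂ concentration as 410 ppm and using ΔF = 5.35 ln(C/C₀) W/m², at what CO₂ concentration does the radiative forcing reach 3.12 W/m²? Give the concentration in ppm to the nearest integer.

Set 5.35 ln(C/410) = 3.12, so ln(C/410) = 3.12/5.35 = 0.58318.
Then C/410 = e^0.58318 = 1.79173, giving C = 410 × 1.79173 = 734.61 ppm.

C ≈ 735 ppm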